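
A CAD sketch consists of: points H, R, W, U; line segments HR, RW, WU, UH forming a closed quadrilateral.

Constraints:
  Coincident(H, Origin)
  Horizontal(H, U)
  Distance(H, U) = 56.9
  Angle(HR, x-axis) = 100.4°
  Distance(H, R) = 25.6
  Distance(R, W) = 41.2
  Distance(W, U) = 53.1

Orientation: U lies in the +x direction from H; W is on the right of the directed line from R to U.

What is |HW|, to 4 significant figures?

15.79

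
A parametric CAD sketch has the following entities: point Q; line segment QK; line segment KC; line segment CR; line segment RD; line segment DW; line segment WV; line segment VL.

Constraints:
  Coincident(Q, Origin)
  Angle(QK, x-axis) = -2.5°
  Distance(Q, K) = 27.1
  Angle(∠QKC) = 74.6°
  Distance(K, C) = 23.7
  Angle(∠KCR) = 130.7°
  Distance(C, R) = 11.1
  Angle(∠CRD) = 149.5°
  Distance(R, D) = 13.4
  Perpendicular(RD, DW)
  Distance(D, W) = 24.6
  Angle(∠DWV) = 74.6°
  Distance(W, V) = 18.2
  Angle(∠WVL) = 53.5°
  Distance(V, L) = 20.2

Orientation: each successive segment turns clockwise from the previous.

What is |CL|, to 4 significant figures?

21.38

Q is at the origin; QK runs at -2.5° with length 27.1, so K = (27.07, -1.182). ∠QKC = 74.6° gives KC at -107.9° from the x-axis; with |KC| = 23.7, C = (19.79, -23.73). ∠KCR = 130.7° gives CR at -157.2° from the x-axis; with |CR| = 11.1, R = (9.557, -28.04). ∠CRD = 149.5° gives RD at 172.3° from the x-axis; with |RD| = 13.4, D = (-3.722, -26.24). RD is perpendicular to DW, so DW runs at 82.30°; with |DW| = 24.6, W = (-0.4259, -1.863). ∠DWV = 74.6° gives WV at -23.10° from the x-axis; with |WV| = 18.2, V = (16.31, -9.003). ∠WVL = 53.5° gives VL at -149.6° from the x-axis; with |VL| = 20.2, L = (-1.108, -19.23). Then |CL| = |L − C| = 21.38.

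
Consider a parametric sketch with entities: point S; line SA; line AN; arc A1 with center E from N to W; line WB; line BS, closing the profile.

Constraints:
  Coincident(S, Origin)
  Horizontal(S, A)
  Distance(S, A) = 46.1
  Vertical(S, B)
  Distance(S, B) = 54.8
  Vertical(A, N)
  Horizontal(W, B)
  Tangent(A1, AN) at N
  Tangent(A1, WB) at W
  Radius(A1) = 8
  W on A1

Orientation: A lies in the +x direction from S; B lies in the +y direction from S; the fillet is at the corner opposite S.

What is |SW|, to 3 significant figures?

66.7

S is at the origin; SA is horizontal with |SA| = 46.1 and A on the +x side, so A = (46.1, 0.00). SB is vertical with |SB| = 54.8 and B on the +y side, so B = (0.00, 54.8). The virtual corner opposite S is at (46.1, 54.8). The tangent condition forces EN to be normal to AN and since A1 is tangent to WB there, EW ⟂ WB, with radius 8.0, so the center E sits 8.0 in from both sides at E = (38.1, 46.8). That places the tangent points at N = (46.1, 46.8) on AN and W = (38.1, 54.8) on WB. Then |SW| = |W − S| = 66.7.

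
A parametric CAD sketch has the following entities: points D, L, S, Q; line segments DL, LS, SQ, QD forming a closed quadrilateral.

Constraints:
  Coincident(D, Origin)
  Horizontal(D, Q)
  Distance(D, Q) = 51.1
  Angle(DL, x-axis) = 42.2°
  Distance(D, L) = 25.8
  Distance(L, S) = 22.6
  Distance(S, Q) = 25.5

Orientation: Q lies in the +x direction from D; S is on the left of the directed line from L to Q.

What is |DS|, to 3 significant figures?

47.1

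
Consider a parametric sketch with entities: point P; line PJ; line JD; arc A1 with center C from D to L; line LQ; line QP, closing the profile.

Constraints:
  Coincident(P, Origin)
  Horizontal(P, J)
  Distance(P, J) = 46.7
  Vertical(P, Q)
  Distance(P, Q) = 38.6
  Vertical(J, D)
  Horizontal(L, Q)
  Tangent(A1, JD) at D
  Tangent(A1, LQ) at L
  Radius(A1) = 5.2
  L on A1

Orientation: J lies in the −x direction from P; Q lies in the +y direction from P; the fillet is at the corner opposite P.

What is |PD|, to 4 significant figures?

57.41

P is at the origin; P and J share the same y with |PJ| = 46.7 and J on the −x side, so J = (-46.70, 0.000). PQ is vertical with |PQ| = 38.6 and Q on the +y side, so Q = (0.000, 38.60). The virtual corner opposite P is at (-46.70, 38.60). Since A1 is tangent to JD there, CD ⟂ JD and since A1 is tangent to LQ there, CL ⟂ LQ, with radius 5.2, so the center C sits 5.2 in from both sides at C = (-41.50, 33.40). That places the tangent points at D = (-46.70, 33.40) on JD and L = (-41.50, 38.60) on LQ. Then |PD| = |D − P| = 57.41.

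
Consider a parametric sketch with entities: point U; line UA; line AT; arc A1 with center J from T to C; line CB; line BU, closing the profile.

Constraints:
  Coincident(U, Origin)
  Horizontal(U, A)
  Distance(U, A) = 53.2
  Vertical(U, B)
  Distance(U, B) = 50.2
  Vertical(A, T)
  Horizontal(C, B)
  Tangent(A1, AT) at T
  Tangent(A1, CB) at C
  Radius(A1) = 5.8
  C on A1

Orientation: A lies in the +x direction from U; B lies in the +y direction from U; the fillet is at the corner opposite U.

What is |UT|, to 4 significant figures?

69.29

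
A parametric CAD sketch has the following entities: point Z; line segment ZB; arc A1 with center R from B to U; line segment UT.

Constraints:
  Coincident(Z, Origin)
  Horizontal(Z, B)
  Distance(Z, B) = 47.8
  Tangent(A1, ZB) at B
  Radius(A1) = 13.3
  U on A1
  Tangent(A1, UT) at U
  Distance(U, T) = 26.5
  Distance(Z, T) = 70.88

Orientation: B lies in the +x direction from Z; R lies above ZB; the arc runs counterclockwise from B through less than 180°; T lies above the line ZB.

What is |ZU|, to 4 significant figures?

62.81

Checks: ∠(RB, BZ) = 90.00° ✓; |RU| = 13.30 ✓; ∠(RU, UT) = 90.00° ✓; |UT| = 26.50 ✓; |ZT| = 70.88 ✓.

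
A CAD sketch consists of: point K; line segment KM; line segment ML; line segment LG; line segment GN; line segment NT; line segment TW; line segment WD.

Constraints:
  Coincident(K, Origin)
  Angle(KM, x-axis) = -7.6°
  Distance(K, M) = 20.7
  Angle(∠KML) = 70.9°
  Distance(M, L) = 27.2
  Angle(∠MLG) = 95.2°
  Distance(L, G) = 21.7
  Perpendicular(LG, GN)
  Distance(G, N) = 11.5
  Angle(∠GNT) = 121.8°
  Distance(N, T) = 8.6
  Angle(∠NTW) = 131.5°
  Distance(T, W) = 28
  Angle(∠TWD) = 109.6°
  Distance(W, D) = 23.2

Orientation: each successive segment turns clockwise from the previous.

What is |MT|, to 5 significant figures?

20.159

K is at the origin; KM runs at -7.6° with length 20.7, so M = (20.518, -2.7377). ∠KML = 70.9° gives ML at -116.70° from the x-axis; with |ML| = 27.2, L = (8.2967, -27.037). ∠MLG = 95.2° gives LG at 158.50° from the x-axis; with |LG| = 21.7, G = (-11.893, -19.084). The perpendicularity gives GN at right angles to LG, so GN runs at 68.500°; with |GN| = 11.5, N = (-7.6786, -8.3845). ∠GNT = 121.8° gives NT at 10.300° from the x-axis; with |NT| = 8.6, T = (0.78280, -6.8468). Then |MT| = |T − M| = 20.159.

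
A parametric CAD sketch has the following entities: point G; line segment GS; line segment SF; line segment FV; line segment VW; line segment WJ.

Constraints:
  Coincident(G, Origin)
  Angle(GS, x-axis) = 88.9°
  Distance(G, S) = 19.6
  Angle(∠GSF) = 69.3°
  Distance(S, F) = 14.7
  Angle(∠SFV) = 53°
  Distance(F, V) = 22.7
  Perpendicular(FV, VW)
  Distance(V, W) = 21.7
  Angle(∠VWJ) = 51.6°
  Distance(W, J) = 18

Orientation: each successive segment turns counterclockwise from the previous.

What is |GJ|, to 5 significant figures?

18.724

G is at the origin; GS runs at 88.9° with length 19.6, so S = (0.37627, 19.596). ∠GSF = 69.3° gives SF at -160.40° from the x-axis; with |SF| = 14.7, F = (-13.472, 14.665). ∠SFV = 53.0° gives FV at -33.400° from the x-axis; with |FV| = 22.7, V = (5.4791, 2.1693). FV ⟂ VW, so VW runs at 56.600°; with |VW| = 21.7, W = (17.425, 20.286). ∠VWJ = 51.6° gives WJ at -175.00° from the x-axis; with |WJ| = 18.0, J = (-0.50700, 18.717). Then |GJ| = |J − G| = 18.724.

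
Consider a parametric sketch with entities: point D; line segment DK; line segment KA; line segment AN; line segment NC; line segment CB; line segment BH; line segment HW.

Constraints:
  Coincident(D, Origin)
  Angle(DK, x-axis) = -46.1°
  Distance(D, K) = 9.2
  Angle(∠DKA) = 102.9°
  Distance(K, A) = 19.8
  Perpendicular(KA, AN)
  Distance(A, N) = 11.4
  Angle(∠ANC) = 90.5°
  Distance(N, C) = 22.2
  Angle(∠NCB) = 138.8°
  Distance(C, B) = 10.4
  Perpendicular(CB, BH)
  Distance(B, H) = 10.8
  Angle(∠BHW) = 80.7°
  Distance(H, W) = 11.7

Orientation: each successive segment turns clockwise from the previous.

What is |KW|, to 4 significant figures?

7.037

D is at the origin; DK runs at -46.1° with length 9.2, so K = (6.379, -6.629). ∠DKA = 102.9° gives KA at -123.2° from the x-axis; with |KA| = 19.8, A = (-4.462, -23.20). KA ⟂ AN, so AN runs at 146.8°; with |AN| = 11.4, N = (-14.00, -16.95). ∠ANC = 90.5° gives NC at 57.30° from the x-axis; with |NC| = 22.2, C = (-2.008, 1.727). ∠NCB = 138.8° gives CB at 16.10° from the x-axis; with |CB| = 10.4, B = (7.984, 4.611). The perpendicularity gives BH at right angles to CB, so BH runs at -73.90°; with |BH| = 10.8, H = (10.98, -5.766). ∠BHW = 80.7° gives HW at -173.2° from the x-axis; with |HW| = 11.7, W = (-0.6388, -7.151). Then |KW| = |W − K| = 7.037.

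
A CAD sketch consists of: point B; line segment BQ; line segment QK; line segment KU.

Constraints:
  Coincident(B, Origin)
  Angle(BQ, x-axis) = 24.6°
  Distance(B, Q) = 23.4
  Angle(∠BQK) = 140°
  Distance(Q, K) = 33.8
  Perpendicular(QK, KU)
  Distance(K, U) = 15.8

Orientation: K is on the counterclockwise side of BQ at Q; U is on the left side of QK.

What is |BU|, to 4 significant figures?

51.73

B is at the origin; BQ runs at 24.6° with length 23.4, so Q = 23.4·(cos 24.6°, sin 24.6°) = (21.28, 9.741). ∠BQK = 140.0°, so QK runs at 24.6° + (180° − 140.0°) = 64.60° from the x-axis; with |QK| = 33.8, K = Q + 33.8·(cos 64.60°, sin 64.60°) = (35.77, 40.27). QK ⟂ KU; with |KU| = 15.8 on the left of QK, U = K + 15.8·(-0.9033, 0.4289) = (21.50, 47.05). Then |BU| = |U − B| = 51.73.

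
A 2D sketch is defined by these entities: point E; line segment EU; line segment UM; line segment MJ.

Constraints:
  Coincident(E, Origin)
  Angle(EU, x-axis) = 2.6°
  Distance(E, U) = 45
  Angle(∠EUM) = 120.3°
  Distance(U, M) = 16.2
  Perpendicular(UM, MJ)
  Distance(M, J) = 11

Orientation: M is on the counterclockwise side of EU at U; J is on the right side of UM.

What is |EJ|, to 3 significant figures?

63.2

E is at the origin; EU runs at 2.6° with length 45.0, so U = 45.0·(cos 2.6°, sin 2.6°) = (45.0, 2.04). ∠EUM = 120.3°, so UM runs at 2.6° + (180° − 120.3°) = 62.3° from the x-axis; with |UM| = 16.2, M = U + 16.2·(cos 62.3°, sin 62.3°) = (52.5, 16.4). UM ⟂ MJ; with |MJ| = 11.0 on the right of UM, J = M + 11.0·(0.885, -0.465) = (62.2, 11.3). Then |EJ| = |J − E| = 63.2.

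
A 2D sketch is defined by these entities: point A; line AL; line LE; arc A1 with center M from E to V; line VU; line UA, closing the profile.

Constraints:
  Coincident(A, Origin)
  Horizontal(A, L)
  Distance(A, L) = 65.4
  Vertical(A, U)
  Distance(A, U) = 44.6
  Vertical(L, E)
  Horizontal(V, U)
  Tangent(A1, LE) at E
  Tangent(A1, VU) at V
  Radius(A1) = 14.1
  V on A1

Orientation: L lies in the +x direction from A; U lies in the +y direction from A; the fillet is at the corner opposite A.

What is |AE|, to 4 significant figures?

72.16

The virtual corner opposite A is at (65.40, 44.60). A1 meets LE tangentially, so ME is at right angles to LE and the tangent condition forces MV to be normal to VU, with radius 14.1, so the center M sits 14.1 in from both sides at M = (51.30, 30.50). That places the tangent points at E = (65.40, 30.50) on LE and V = (51.30, 44.60) on VU. Then |AE| = |E − A| = 72.16.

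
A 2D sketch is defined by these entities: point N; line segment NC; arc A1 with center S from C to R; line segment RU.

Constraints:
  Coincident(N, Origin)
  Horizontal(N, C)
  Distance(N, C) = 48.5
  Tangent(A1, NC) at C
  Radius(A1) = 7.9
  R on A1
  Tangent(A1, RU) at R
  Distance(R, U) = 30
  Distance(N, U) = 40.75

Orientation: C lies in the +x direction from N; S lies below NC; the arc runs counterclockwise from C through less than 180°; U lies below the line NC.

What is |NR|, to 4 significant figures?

41.78

N is at the origin; NC is horizontal with |NC| = 48.5 and C on the +x side, so C = (48.50, 0.000). The tangent condition forces SC to be normal to NC, so S = C + (0, -7.9) = (48.50, -7.900). Since SR ⟂ RU (tangency), |SU| = √(7.9² + 30.0²) = 31.02 regardless of where R sits on A1. So U lies on both circle(N, 40.75) and circle(S, 31.02); the below-NC intersection is U = (27.14, -30.40). R is the foot of the tangent from U: R = (41.57, -4.099).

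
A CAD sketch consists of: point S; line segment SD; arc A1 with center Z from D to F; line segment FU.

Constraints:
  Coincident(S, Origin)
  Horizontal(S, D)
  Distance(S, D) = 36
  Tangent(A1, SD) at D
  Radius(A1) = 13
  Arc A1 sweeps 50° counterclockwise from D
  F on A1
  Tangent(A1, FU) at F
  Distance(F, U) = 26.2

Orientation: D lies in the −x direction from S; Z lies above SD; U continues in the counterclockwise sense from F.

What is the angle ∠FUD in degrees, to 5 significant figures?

7.3183°

S is at the origin; SD is horizontal with |SD| = 36.0 and D on the −x side, so D = (-36.000, 0.0000). A1 meets SD tangentially, so ZD is at right angles to SD, so Z = D + (0, 13) = (-36.000, 13.000). On A1, D sits at bearing -90° from Z; a 50° counterclockwise sweep puts F at bearing -40°, so F = Z + 13.0·(cos -40°, sin -40°) = (-26.041, 4.6438). Tangency of A1 to FU means the radius ZF is perpendicular to FU, so FU runs along (−sin -40°, cos -40°); with |FU| = 26.2, U = (-9.2004, 24.714). Then cos ∠FUD = UF·UD / (|UF||UD|), giving 7.3183°.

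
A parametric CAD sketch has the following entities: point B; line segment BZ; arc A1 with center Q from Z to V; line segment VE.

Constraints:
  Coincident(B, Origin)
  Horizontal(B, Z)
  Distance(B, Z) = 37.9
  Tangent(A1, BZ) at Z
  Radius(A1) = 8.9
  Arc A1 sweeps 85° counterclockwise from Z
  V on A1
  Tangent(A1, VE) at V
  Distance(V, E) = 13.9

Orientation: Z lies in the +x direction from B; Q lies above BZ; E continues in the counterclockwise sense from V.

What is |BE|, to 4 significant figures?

52.77

B is at the origin; B and Z share the same y with |BZ| = 37.9 and Z on the +x side, so Z = (37.90, 0.000). A1 meets BZ tangentially, so QZ is at right angles to BZ, so Q = Z + (0, 8.9) = (37.90, 8.900). On A1, Z sits at bearing -90° from Q; an 85° counterclockwise sweep puts V at bearing -5°, so V = Q + 8.9·(cos -5°, sin -5°) = (46.77, 8.124). A1 meets VE tangentially, so QV is at right angles to VE, so VE runs along (−sin -5°, cos -5°); with |VE| = 13.9, E = (47.98, 21.97). Then |BE| = |E − B| = 52.77.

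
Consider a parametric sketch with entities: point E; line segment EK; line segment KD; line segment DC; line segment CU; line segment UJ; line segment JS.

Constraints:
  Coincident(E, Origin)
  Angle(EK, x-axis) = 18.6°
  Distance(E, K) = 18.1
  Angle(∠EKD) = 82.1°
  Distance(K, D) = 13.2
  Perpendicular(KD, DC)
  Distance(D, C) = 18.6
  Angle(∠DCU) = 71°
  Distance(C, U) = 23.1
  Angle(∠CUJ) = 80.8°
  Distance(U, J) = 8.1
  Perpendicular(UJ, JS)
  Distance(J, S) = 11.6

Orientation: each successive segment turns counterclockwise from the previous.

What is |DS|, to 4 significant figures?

12.23

E is at the origin; EK runs at 18.6° with length 18.1, so K = (17.15, 5.773). ∠EKD = 82.1° gives KD at 116.5° from the x-axis; with |KD| = 13.2, D = (11.26, 17.59). The perpendicularity gives DC at right angles to KD, so DC runs at -153.5°; with |DC| = 18.6, C = (-5.381, 9.287). ∠DCU = 71.0° gives CU at -44.50° from the x-axis; with |CU| = 23.1, U = (11.10, -6.904). ∠CUJ = 80.8° gives UJ at 54.70° from the x-axis; with |UJ| = 8.1, J = (15.78, -0.2933). The perpendicularity gives JS at right angles to UJ, so JS runs at 144.7°; with |JS| = 11.6, S = (6.309, 6.410). Then |DS| = |S − D| = 12.23.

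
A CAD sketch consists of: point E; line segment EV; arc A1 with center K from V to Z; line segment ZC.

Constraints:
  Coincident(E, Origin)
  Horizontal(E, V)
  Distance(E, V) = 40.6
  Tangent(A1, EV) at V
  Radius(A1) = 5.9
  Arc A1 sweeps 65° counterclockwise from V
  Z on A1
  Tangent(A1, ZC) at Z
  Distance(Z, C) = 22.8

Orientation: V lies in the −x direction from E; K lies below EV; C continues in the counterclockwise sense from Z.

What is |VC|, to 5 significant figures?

28.353

On A1, V sits at bearing 90° from K; a 65° counterclockwise sweep puts Z at bearing 155°, so Z = K + 5.9·(cos 155°, sin 155°) = (-45.947, -3.4066). A1 meets ZC tangentially, so KZ is at right angles to ZC, so ZC runs along (−sin 155°, cos 155°); with |ZC| = 22.8, C = (-55.583, -24.070). Then |VC| = |C − V| = 28.353.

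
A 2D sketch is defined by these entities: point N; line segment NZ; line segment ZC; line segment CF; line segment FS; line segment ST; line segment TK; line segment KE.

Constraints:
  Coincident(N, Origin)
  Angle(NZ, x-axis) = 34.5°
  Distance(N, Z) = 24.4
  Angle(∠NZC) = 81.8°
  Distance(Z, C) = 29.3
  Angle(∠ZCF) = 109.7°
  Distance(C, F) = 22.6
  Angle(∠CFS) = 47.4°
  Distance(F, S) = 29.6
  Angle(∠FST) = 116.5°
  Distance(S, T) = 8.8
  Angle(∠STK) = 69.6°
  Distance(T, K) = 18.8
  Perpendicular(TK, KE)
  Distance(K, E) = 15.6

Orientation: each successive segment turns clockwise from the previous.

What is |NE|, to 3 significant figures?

19.3

∠STK = 69.6° gives TK at -80.5° from the x-axis; with |TK| = 18.8, K = (26.4, -13.3). TK is perpendicular to KE, so KE runs at -171°; with |KE| = 15.6, E = (11.0, -15.9). Then |NE| = |E − N| = 19.3.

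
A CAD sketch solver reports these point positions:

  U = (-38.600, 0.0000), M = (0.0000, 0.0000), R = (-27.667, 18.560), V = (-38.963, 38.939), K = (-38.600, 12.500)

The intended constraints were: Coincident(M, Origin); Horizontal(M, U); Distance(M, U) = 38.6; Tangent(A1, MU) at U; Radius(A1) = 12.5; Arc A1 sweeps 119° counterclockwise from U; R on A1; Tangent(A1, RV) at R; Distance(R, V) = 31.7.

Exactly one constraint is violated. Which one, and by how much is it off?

Distance(R, V) = 31.7 — off by 8.40.

M = (0.00, 0.00) ✓; M.y = 0.00, U.y = 0.00 ✓; |MU| = 38.60 ✓; ∠(KU, UM) = 90.00° ✓; |KU| = 12.50 ✓; bearing(K→R) − bearing(K→U) = 119.0° ✓; |KR| = 12.50 ✓; ∠(KR, RV) = 90.00° ✓; |RV| = 23.30 ✗.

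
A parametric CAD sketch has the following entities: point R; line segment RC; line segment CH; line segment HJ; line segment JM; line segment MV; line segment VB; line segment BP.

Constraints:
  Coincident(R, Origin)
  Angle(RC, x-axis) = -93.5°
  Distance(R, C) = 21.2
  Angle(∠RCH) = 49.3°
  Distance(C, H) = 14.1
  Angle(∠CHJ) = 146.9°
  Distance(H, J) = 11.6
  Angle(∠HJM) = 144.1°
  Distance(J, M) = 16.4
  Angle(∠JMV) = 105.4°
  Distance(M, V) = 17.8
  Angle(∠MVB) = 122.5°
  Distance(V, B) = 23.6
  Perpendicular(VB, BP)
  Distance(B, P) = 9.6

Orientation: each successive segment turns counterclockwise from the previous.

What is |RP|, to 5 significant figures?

17.069

∠MVB = 122.5° gives VB at -121.70° from the x-axis; with |VB| = 23.6, B = (-20.928, -6.2934). VB ⟂ BP, so BP runs at -31.700°; with |BP| = 9.6, P = (-12.760, -11.338). Then |RP| = |P − R| = 17.069.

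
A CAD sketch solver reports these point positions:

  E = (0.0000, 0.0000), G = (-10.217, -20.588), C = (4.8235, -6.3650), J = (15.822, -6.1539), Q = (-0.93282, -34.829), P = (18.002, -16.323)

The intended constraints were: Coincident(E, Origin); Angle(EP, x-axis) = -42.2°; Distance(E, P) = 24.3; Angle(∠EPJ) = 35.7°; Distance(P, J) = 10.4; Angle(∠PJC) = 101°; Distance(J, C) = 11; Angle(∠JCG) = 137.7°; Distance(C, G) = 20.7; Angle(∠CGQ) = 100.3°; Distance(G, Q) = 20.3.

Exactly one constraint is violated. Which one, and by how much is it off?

Distance(G, Q) = 20.3 — off by 3.30.

E = (0.00, 0.00) ✓; EP at -42.20° ✓; |EP| = 24.30 ✓; ∠EPJ = 35.70° ✓; |PJ| = 10.40 ✓; ∠PJC = 101.0° ✓; |JC| = 11.00 ✓; ∠JCG = 137.7° ✓; |CG| = 20.70 ✓; ∠CGQ = 100.3° ✓; |GQ| = 17.00 ✗.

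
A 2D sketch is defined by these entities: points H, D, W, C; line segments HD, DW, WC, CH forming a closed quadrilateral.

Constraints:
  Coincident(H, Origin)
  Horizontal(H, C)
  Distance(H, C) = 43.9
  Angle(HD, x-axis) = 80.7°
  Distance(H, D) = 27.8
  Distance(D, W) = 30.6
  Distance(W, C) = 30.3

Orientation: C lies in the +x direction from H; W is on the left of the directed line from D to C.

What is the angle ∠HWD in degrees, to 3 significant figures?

36.7°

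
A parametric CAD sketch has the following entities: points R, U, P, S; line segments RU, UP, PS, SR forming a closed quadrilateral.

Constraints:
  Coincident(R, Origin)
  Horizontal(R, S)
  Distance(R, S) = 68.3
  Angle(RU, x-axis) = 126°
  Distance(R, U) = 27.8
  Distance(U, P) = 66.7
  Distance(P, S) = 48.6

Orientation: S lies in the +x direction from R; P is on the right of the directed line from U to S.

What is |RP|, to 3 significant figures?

39.1

R is at the origin; RS is horizontal with |RS| = 68.3 and S in +x, so S = (68.3, 0). RU runs at 126.0° with |RU| = 27.8, so U = (-16.3, 22.5). P is determined by |UP| = 66.7 and |PS| = 48.6 together: it lies at the intersection of circle(U, 66.7) and circle(S, 48.6). With |US| = 87.6, the foot of the radical line on US is 55.7 from U and the perpendicular offset is √(66.7² − 55.7²) = 36.7. Taking the right-of-US solution: P = (28.1, -27.3).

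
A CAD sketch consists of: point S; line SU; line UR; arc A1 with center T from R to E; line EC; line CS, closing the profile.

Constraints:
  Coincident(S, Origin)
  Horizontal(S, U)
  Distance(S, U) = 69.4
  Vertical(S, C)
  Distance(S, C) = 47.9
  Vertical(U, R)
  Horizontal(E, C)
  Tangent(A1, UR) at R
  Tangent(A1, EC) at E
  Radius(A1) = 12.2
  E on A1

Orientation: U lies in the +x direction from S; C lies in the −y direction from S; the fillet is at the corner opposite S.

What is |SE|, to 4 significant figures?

74.61

S is at the origin; S and U share the same y with |SU| = 69.4 and U on the +x side, so U = (69.40, 0.000). S and C share the same x with |SC| = 47.9 and C on the −y side, so C = (0.000, -47.90). The virtual corner opposite S is at (69.40, -47.90). The tangent condition forces TR to be normal to UR and the tangent condition forces TE to be normal to EC, with radius 12.2, so the center T sits 12.2 in from both sides at T = (57.20, -35.70). That places the tangent points at R = (69.40, -35.70) on UR and E = (57.20, -47.90) on EC. Then |SE| = |E − S| = 74.61.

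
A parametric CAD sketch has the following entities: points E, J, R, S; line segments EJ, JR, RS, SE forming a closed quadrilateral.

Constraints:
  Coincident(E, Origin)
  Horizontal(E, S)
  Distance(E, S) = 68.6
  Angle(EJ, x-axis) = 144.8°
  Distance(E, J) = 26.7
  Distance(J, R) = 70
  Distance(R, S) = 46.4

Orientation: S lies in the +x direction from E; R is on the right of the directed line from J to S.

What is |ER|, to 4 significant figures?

43.41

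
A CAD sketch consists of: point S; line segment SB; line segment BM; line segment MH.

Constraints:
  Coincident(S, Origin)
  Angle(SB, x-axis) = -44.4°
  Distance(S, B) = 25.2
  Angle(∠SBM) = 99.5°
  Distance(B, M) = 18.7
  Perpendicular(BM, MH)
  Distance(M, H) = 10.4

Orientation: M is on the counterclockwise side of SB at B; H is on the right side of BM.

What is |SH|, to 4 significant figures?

42.02

S is at the origin; SB runs at -44.4° with length 25.2, so B = 25.2·(cos -44.4°, sin -44.4°) = (18.00, -17.63). ∠SBM = 99.5°, so BM runs at -44.4° + (180° − 99.5°) = 36.10° from the x-axis; with |BM| = 18.7, M = B + 18.7·(cos 36.10°, sin 36.10°) = (33.11, -6.614). BM ⟂ MH; with |MH| = 10.4 on the right of BM, H = M + 10.4·(0.5892, -0.8080) = (39.24, -15.02). Then |SH| = |H − S| = 42.02.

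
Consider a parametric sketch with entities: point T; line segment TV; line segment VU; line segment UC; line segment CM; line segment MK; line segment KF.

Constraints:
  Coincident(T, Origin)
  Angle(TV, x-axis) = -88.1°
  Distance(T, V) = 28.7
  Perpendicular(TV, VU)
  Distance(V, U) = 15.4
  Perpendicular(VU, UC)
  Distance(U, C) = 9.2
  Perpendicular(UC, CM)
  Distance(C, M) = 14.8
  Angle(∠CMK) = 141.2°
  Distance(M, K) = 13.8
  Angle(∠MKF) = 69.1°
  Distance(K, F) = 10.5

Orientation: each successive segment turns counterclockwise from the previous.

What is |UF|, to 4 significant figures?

17.16

T is at the origin; TV runs at -88.1° with length 28.7, so V = (0.9516, -28.68). TV ⟂ VU, so VU runs at 1.900°; with |VU| = 15.4, U = (16.34, -28.17). VU ⟂ UC, so UC runs at 91.90°; with |UC| = 9.2, C = (16.04, -18.98). UC is perpendicular to CM, so CM runs at -178.1°; with |CM| = 14.8, M = (1.246, -19.47). ∠CMK = 141.2° gives MK at -139.3° from the x-axis; with |MK| = 13.8, K = (-9.216, -28.47). ∠MKF = 69.1° gives KF at -28.40° from the x-axis; with |KF| = 10.5, F = (0.02025, -33.46). Then |UF| = |F − U| = 17.16.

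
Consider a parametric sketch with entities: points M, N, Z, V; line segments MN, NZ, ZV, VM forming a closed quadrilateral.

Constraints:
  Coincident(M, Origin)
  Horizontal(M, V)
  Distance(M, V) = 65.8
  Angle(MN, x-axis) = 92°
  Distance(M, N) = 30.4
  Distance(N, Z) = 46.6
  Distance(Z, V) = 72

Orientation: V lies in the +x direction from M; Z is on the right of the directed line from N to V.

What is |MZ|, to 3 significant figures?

16.7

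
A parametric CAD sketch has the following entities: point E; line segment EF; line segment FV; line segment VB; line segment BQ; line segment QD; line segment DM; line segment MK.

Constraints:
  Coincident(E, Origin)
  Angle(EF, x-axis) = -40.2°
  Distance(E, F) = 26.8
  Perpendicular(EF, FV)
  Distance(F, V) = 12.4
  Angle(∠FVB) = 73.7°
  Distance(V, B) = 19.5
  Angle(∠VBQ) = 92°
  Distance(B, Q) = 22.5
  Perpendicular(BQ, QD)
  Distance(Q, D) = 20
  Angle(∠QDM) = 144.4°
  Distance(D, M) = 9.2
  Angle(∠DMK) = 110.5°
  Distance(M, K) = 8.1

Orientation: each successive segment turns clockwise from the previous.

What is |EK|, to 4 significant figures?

35.22

∠QDM = 144.4° gives DM at -90.10° from the x-axis; with |DM| = 9.2, M = (31.62, -22.93). ∠DMK = 110.5° gives MK at -159.6° from the x-axis; with |MK| = 8.1, K = (24.03, -25.75). Then |EK| = |K − E| = 35.22.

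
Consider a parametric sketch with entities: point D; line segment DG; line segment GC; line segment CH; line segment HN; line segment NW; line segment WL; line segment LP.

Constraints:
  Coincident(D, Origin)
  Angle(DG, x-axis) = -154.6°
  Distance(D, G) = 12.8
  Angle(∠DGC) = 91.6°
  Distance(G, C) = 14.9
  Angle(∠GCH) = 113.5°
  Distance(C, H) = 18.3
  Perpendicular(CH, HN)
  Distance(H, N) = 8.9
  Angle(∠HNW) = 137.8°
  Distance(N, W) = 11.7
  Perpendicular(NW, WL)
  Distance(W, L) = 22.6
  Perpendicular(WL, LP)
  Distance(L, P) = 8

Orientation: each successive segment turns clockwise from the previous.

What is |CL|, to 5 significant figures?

6.7381

∠HNW = 137.8° gives NW at -81.700° from the x-axis; with |NW| = 11.7, W = (1.8695, 4.6678). The perpendicularity gives WL at right angles to NW, so WL runs at -171.70°; with |WL| = 22.6, L = (-20.494, 1.4054). Then |CL| = |L − C| = 6.7381.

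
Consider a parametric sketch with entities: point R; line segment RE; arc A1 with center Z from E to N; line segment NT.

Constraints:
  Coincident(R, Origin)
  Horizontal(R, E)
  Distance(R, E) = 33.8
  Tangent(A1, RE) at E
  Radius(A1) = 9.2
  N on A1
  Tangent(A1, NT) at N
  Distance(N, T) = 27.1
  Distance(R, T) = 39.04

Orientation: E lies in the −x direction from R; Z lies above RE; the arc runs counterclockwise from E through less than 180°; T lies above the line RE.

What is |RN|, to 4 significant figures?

25.86

R is at the origin; RE is horizontal with |RE| = 33.8 and E on the −x side, so E = (-33.80, 0.000). The tangent condition forces ZE to be normal to RE, so Z = E + (0, 9.2) = (-33.80, 9.200). Since ZN ⟂ NT (tangency), |ZT| = √(9.2² + 27.1²) = 28.62 regardless of where N sits on A1. So T lies on both circle(R, 39.04) and circle(Z, 28.62); the above-RE intersection is T = (-19.35, 33.91). N is the foot of the tangent from T: N = (-24.79, 7.355).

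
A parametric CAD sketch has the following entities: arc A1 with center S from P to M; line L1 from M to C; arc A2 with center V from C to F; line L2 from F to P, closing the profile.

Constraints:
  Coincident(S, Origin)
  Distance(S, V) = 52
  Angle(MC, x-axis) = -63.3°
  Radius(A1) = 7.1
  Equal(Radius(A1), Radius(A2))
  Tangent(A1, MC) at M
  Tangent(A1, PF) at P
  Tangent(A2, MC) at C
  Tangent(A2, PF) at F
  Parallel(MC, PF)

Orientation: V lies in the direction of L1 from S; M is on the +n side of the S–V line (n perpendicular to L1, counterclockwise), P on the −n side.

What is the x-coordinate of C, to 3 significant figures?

29.7

The slot axis is L1's direction at -63.3°, so u = (cos -63.3°, sin -63.3°) = (0.449, -0.893) and n = (−sin -63.3°, cos -63.3°) = (0.893, 0.449). S is at the origin and V lies 52.0 along u from S, so V = 52.0·u = (23.4, -46.5). Tangency of A1 to both parallel lines with radius 7.1 puts M and P at S ± 7.1·n: M = (6.34, 3.19), P = (-6.34, -3.19). Equal radii place C and F the same way about V: C = V + 7.1·n = (29.7, -43.3), F = V − 7.1·n = (17.0, -49.6). So C.x = 29.7.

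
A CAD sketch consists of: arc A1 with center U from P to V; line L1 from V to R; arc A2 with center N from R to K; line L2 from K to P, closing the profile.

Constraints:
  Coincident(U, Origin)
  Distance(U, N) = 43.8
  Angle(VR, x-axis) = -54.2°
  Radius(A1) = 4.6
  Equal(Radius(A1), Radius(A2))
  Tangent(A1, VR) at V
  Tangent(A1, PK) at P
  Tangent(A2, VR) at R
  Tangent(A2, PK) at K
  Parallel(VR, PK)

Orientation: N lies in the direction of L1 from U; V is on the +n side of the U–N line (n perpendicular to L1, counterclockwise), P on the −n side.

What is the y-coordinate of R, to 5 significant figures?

-32.834

The slot axis is L1's direction at -54.2°, so u = (cos -54.2°, sin -54.2°) = (0.58496, -0.81106) and n = (−sin -54.2°, cos -54.2°) = (0.81106, 0.58496). U is at the origin and N lies 43.8 along u from U, so N = 43.8·u = (25.621, -35.525). Tangency of A1 to both parallel lines with radius 4.6 puts V and P at U ± 4.6·n: V = (3.7309, 2.6908), P = (-3.7309, -2.6908). Equal radii place R and K the same way about N: R = N + 4.6·n = (29.352, -32.834), K = N − 4.6·n = (21.890, -38.215). So R.y = -32.834.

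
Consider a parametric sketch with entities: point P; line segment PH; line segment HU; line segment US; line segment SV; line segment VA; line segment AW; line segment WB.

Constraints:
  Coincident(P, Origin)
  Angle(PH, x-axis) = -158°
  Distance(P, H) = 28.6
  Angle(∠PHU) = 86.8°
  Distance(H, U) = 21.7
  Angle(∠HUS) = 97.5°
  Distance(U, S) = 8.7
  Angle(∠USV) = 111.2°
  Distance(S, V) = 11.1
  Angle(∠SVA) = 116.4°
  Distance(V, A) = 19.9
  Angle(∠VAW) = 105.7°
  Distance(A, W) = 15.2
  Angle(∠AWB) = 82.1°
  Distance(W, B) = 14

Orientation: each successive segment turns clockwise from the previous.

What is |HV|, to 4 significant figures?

19.14

P is at the origin; PH runs at -158.0° with length 28.6, so H = (-26.52, -10.71). ∠PHU = 86.8° gives HU at 108.8° from the x-axis; with |HU| = 21.7, U = (-33.51, 9.829). ∠HUS = 97.5° gives US at 26.30° from the x-axis; with |US| = 8.7, S = (-25.71, 13.68). ∠USV = 111.2° gives SV at -42.50° from the x-axis; with |SV| = 11.1, V = (-17.53, 6.184). Then |HV| = |V − H| = 19.14.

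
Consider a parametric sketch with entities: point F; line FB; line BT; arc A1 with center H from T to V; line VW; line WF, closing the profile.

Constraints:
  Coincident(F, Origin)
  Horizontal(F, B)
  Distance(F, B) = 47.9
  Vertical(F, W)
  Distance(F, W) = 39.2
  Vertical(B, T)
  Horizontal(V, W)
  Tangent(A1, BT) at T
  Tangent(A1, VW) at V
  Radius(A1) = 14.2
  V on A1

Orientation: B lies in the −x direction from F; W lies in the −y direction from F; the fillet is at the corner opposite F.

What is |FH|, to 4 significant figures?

41.96

F is at the origin; FB is horizontal with |FB| = 47.9 and B on the −x side, so B = (-47.90, 0.000). F and W share the same x with |FW| = 39.2 and W on the −y side, so W = (0.000, -39.20). The virtual corner opposite F is at (-47.90, -39.20). The tangent condition forces HT to be normal to BT and the tangent condition forces HV to be normal to VW, with radius 14.2, so the center H sits 14.2 in from both sides at H = (-33.70, -25.00). Then |FH| = |H − F| = 41.96.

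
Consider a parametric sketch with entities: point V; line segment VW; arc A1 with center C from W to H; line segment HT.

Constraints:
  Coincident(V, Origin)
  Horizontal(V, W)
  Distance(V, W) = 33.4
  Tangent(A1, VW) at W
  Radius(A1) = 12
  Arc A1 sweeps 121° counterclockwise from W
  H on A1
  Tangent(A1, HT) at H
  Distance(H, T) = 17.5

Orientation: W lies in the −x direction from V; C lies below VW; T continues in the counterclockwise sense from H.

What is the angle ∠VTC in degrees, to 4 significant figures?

42.82°

On A1, W sits at bearing 90° from C; a 121° counterclockwise sweep puts H at bearing 211°, so H = C + 12.0·(cos 211°, sin 211°) = (-43.69, -18.18). Tangency of A1 to HT means the radius CH is perpendicular to HT, so HT runs along (−sin 211°, cos 211°); with |HT| = 17.5, T = (-34.67, -33.18). Then cos ∠VTC = TV·TC / (|TV||TC|), giving 42.82°.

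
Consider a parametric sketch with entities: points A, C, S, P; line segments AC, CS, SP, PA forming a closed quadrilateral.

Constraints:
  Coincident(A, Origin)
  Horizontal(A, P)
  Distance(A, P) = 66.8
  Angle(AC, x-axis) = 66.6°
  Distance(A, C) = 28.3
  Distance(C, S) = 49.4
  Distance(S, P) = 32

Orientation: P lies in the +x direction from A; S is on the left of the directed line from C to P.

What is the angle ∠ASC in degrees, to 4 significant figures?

21.21°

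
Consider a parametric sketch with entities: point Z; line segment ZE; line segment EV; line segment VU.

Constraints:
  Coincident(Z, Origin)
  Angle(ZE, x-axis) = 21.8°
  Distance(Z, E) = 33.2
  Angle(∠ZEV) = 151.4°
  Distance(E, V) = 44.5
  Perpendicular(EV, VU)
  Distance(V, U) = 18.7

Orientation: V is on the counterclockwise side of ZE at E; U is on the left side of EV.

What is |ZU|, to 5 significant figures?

73.703

Z is at the origin; ZE runs at 21.8° with length 33.2, so E = 33.2·(cos 21.8°, sin 21.8°) = (30.826, 12.329). ∠ZEV = 151.4°, so EV runs at 21.8° + (180° − 151.4°) = 50.400° from the x-axis; with |EV| = 44.5, V = E + 44.5·(cos 50.400°, sin 50.400°) = (59.191, 46.617). The perpendicularity gives VU at right angles to EV; with |VU| = 18.7 on the left of EV, U = V + 18.7·(-0.77051, 0.63742) = (44.782, 58.537). Then |ZU| = |U − Z| = 73.703.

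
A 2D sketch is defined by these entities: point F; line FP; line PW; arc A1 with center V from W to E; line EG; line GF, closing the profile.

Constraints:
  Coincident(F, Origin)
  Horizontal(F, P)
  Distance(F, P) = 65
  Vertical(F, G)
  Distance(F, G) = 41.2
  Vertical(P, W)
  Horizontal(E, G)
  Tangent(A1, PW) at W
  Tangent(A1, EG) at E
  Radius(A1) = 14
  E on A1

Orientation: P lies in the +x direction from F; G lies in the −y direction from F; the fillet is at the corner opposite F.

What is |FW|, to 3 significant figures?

70.5

F is at the origin; FP is horizontal with |FP| = 65.0 and P on the +x side, so P = (65.0, 0.00). F and G share the same x with |FG| = 41.2 and G on the −y side, so G = (0.00, -41.2). The virtual corner opposite F is at (65.0, -41.2). Since A1 is tangent to PW there, VW ⟂ PW and the tangent condition forces VE to be normal to EG, with radius 14.0, so the center V sits 14.0 in from both sides at V = (51.0, -27.2). That places the tangent points at W = (65.0, -27.2) on PW and E = (51.0, -41.2) on EG. Then |FW| = |W − F| = 70.5.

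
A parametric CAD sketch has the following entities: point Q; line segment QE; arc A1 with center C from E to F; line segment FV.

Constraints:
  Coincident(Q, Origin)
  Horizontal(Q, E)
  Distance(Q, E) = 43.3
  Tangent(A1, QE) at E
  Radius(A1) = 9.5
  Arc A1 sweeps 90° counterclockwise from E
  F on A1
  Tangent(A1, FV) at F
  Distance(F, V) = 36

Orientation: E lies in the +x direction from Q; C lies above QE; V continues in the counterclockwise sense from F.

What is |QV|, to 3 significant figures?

69.7

Q is at the origin; QE is horizontal with |QE| = 43.3 and E on the +x side, so E = (43.3, 0.00). Since A1 is tangent to QE there, CE ⟂ QE, so C = E + (0, 9.5) = (43.3, 9.50). On A1, E sits at bearing -90° from C; a 90° counterclockwise sweep puts F at bearing 0°, so F = C + 9.5·(cos 0°, sin 0°) = (52.8, 9.50). Tangency of A1 to FV means the radius CF is perpendicular to FV, so FV runs along (−sin 0°, cos 0°); with |FV| = 36.0, V = (52.8, 45.5). Then |QV| = |V − Q| = 69.7.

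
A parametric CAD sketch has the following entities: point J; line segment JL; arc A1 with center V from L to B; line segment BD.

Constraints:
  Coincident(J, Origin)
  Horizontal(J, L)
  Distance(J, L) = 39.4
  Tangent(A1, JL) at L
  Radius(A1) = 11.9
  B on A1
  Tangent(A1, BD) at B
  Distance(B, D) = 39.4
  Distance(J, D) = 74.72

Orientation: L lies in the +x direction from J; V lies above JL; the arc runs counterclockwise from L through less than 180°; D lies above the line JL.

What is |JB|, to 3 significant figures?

52.3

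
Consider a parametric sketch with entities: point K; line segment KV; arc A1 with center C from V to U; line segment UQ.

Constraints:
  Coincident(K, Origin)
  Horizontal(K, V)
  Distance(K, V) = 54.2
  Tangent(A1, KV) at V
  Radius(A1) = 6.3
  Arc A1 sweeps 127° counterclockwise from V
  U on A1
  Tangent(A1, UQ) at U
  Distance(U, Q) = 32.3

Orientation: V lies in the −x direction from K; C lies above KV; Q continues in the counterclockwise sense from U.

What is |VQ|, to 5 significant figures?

38.671

K is at the origin; K and V share the same y with |KV| = 54.2 and V on the −x side, so V = (-54.200, 0.0000). The tangent condition forces CV to be normal to KV, so C = V + (0, 6.3) = (-54.200, 6.3000). On A1, V sits at bearing -90° from C; a 127° counterclockwise sweep puts U at bearing 37°, so U = C + 6.3·(cos 37°, sin 37°) = (-49.169, 10.091). Since A1 is tangent to UQ there, CU ⟂ UQ, so UQ runs along (−sin 37°, cos 37°); with |UQ| = 32.3, Q = (-68.607, 35.887). Then |VQ| = |Q − V| = 38.671.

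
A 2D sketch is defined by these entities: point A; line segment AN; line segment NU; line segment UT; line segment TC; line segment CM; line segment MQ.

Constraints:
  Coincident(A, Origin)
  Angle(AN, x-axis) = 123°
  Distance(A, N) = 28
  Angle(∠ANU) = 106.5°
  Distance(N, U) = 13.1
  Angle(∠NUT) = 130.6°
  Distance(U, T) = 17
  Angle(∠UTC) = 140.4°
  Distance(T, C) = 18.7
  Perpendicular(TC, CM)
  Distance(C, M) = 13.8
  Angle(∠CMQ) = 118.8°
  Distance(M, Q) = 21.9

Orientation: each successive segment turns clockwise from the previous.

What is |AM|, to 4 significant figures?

19.30

A is at the origin; AN runs at 123.0° with length 28.0, so N = (-15.25, 23.48). ∠ANU = 106.5° gives NU at 49.50° from the x-axis; with |NU| = 13.1, U = (-6.742, 33.44). ∠NUT = 130.6° gives UT at 0.1000° from the x-axis; with |UT| = 17.0, T = (10.26, 33.47). ∠UTC = 140.4° gives TC at -39.50° from the x-axis; with |TC| = 18.7, C = (24.69, 21.58). The perpendicularity gives CM at right angles to TC, so CM runs at -129.5°; with |CM| = 13.8, M = (15.91, 10.93). Then |AM| = |M − A| = 19.30.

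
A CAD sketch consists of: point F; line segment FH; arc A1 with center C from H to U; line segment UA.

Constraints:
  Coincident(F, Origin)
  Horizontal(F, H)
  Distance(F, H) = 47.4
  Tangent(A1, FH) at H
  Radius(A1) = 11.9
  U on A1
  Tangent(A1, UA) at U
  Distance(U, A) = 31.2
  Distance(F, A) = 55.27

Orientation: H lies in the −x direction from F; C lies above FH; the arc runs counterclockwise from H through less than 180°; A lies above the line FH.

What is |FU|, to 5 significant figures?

37.371

Checks: ∠(CH, HF) = 90.00° ✓; |CH| = 11.90 ✓; |CU| = 11.90 ✓; ∠(CU, UA) = 90.00° ✓; |UA| = 31.20 ✓; |FA| = 55.27 ✓.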